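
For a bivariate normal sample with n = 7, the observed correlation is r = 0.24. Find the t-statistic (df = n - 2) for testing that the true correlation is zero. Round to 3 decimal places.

0.553

t = r·√(n−2) / √(1−r²) with r = 0.24, n = 7
  = 0.24·√5 / √(1 − 0.0576)
  = 0.24·2.236068 / 0.970773
  = 0.536656 / 0.970773 = 0.553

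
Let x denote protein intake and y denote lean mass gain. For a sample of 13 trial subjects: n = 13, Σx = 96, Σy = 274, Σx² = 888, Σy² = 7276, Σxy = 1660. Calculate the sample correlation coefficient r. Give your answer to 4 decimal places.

-0.7009

S_xy = nΣxy − ΣxΣy = 13·1660 − 96·274 = 21580 − 26304 = -4724
S_xx = nΣx² − (Σx)² = 13·888 − 96² = 11544 − 9216 = 2328
S_yy = nΣy² − (Σy)² = 13·7276 − 274² = 94588 − 75076 = 19512
r = S_xy / √(S_xx·S_yy) = -4724 / √(2328·19512) = -4724 / √45423936 = -4724 / 6739.7282 = -0.7009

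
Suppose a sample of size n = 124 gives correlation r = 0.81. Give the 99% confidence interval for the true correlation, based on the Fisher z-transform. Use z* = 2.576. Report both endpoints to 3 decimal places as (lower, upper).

(0.713, 0.877)

Fisher z: z_r = atanh(r) = ½·ln((1+0.81)/(1−0.81)) = 1.127029
SE(z) = 1/√(n−3) = 1/√121 = 0.090909
99% ⇒ z* = 2.576; margin = 2.576·0.090909 = 0.234182
CI on z-scale: (0.892847, 1.361211)
Back-transform: tanh(0.892847) = 0.712797, tanh(1.361211) = 0.876674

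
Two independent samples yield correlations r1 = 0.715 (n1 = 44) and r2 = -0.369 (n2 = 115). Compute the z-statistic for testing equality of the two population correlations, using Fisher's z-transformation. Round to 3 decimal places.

7.038

z1 = atanh(0.715) = 0.897340,  z2 = atanh(-0.369) = -0.387265
SE = √(1/(n1−3) + 1/(n2−3)) = √(1/41 + 1/112) = √(0.0243902 + 0.0089286) = √0.0333188 = 0.182534
z = (z1 − z2)/SE = (0.897340 − (-0.387265)) / 0.182534 = 1.284605 / 0.182534 = 7.038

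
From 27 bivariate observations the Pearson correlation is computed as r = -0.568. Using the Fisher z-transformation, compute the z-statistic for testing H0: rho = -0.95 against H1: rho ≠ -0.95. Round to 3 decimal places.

5.816

Fisher z: atanh(-0.568) = -0.644565, atanh(-0.95) = -1.831781
z = (z_r − z_0)·√(n−3) = (-0.644565 − (-1.831781))·√24 = 1.187216 · 4.898979 = 5.816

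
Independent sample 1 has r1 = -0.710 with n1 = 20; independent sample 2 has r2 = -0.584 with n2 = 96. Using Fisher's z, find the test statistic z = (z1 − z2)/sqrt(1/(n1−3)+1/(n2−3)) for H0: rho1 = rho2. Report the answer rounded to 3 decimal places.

-0.829

Fisher z-transforms: z1 = atanh(-0.710) = -0.887184, z2 = atanh(-0.584) = -0.668512; difference d = -0.218672
Var(d) = 1/17 + 1/93 = 0.0588235 + 0.0107527 = 0.0695762
z = d/√Var(d) = -0.218672 / √0.0695762 = -0.218672 / 0.263773 = -0.829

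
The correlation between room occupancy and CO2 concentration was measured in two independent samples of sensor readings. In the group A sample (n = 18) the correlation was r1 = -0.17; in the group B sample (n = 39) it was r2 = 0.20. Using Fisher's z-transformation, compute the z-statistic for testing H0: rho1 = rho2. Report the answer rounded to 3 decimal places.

-1.218

z1 = atanh(-0.17) = -0.171667,  z2 = atanh(0.20) = 0.202733
SE = √(1/(n1−3) + 1/(n2−3)) = √(1/15 + 1/36) = √(0.0666667 + 0.0277778) = √0.0944445 = 0.307318
z = (z1 − z2)/SE = (-0.171667 − 0.202733) / 0.307318 = -0.374400 / 0.307318 = -1.218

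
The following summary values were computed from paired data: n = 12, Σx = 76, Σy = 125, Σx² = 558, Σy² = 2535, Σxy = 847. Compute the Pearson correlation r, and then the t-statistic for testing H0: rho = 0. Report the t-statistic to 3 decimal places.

0.579

S_xy = nΣxy − ΣxΣy = 12·847 − 76·125 = 10164 − 9500 = 664
S_xx = nΣx² − (Σx)² = 12·558 − 76² = 6696 − 5776 = 920
S_yy = nΣy² − (Σy)² = 12·2535 − 125² = 30420 − 15625 = 14795
r = S_xy / √(S_xx·S_yy) = 664 / √(920·14795) = 664 / √13611400 = 664 / 3689.3631 = 0.1800
t = r·√(n−2)/√(1−r²) = 0.1800·√10 / √(1−0.032400) = 0.569210 / 0.983667 = 0.579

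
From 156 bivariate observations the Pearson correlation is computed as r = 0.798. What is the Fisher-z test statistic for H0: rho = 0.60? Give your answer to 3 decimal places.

z_r = atanh(0.798) = 1.093081,  z_0 = atanh(0.60) = 0.693147
SE = 1/√(n−3) = 1/√153 = 0.080845
z = (z_r − z_0)/SE = (1.093081 − 0.693147) / 0.080845 = 0.399934 / 0.080845 = 4.947

4.947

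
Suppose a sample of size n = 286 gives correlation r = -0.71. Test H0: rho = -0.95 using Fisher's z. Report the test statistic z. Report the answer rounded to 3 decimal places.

z_r = atanh(-0.71) = -0.887184,  z_0 = atanh(-0.95) = -1.831781
SE = 1/√(n−3) = 1/√283 = 0.059444
z = (z_r − z_0)/SE = (-0.887184 − (-1.831781)) / 0.059444 = 0.944597 / 0.059444 = 15.891

15.891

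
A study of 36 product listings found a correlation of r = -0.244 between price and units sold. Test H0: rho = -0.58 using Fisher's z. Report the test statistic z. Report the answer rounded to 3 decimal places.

2.375

Fisher z: atanh(-0.244) = -0.249023, atanh(-0.58) = -0.662463
z = (z_r − z_0)·√(n−3) = (-0.249023 − (-0.662463))·√33 = 0.413440 · 5.744563 = 2.375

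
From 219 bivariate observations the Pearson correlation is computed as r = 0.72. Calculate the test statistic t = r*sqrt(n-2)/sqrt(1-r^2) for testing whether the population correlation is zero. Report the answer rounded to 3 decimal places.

15.283

t = r·√(n−2) / √(1−r²) with r = 0.72, n = 219
  = 0.72·√217 / √(1 − 0.5184)
  = 0.72·14.730920 / 0.693974
  = 10.606262 / 0.693974 = 15.283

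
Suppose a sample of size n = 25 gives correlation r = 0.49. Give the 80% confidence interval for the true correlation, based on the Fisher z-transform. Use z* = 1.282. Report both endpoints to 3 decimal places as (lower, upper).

(0.257, 0.669)

z_r = atanh(0.49) = 0.536060;  SE = 1/√(n−3) = 1/√22 = 0.213201
z-limits: 0.536060 ± 1.282·0.213201 = 0.536060 ± 0.273324 = [0.262736, 0.809384]
ρ-limits: (tanh 0.262736, tanh 0.809384) = (0.257, 0.669)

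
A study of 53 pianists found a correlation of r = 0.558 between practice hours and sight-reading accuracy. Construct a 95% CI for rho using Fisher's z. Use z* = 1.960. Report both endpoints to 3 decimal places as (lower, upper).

Fisher z: z_r = atanh(r) = ½·ln((1+0.558)/(1−0.558)) = 0.629924
SE(z) = 1/√(n−3) = 1/√50 = 0.141421
95% ⇒ z* = 1.960; margin = 1.960·0.141421 = 0.277185
CI on z-scale: (0.352739, 0.907109)
Back-transform: tanh(0.352739) = 0.338802, tanh(0.907109) = 0.719742

(0.339, 0.720)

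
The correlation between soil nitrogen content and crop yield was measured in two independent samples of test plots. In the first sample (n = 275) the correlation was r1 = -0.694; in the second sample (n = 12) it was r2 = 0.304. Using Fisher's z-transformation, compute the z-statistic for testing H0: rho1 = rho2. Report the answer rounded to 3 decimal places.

-3.452

Fisher z-transforms: z1 = atanh(-0.694) = -0.855631, z2 = atanh(0.304) = 0.313921; difference d = -1.169552
Var(d) = 1/272 + 1/9 = 0.0036765 + 0.1111111 = 0.1147876
z = d/√Var(d) = -1.169552 / √0.1147876 = -1.169552 / 0.338803 = -3.452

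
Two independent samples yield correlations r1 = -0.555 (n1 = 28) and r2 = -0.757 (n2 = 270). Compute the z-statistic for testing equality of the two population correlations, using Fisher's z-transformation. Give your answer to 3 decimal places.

1.738

Fisher z-transforms: z1 = atanh(-0.555) = -0.625578, z2 = atanh(-0.757) = -0.989151; difference d = 0.363573
Var(d) = 1/25 + 1/267 = 0.0400000 + 0.0037453 = 0.0437453
z = d/√Var(d) = 0.363573 / √0.0437453 = 0.363573 / 0.209154 = 1.738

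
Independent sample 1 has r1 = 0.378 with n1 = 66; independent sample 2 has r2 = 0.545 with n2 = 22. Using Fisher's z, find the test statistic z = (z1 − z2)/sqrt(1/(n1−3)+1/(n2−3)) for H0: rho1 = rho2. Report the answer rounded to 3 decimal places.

-0.816

z1 = atanh(0.378) = 0.397724,  z2 = atanh(0.545) = 0.611241
SE = √(1/(n1−3) + 1/(n2−3)) = √(1/63 + 1/19) = √(0.0158730 + 0.0526316) = √0.0685046 = 0.261734
z = (z1 − z2)/SE = (0.397724 − 0.611241) / 0.261734 = -0.213517 / 0.261734 = -0.816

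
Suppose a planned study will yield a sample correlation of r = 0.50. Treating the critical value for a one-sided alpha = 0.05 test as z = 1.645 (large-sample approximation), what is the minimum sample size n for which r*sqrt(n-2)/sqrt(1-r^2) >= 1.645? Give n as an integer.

Need r·√(n−2)/√(1−r²) ≥ 1.645
√(n−2) ≥ 1.645·√(1−0.2500) / 0.50 = 1.645·0.866025 / 0.50 = 2.8492
n−2 ≥ 8.1179  ⇒  n ≥ 10.1179
Smallest integer n = 11

11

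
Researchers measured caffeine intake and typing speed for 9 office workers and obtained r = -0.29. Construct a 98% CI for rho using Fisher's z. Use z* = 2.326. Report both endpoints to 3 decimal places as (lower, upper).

z_r = atanh(-0.29) = -0.298566;  SE = 1/√(n−3) = 1/√6 = 0.408248
z-limits: -0.298566 ± 2.326·0.408248 = -0.298566 ± 0.949585 = [-1.248151, 0.651019]
ρ-limits: (tanh -1.248151, tanh 0.651019) = (-0.848, 0.572)

(-0.848, 0.572)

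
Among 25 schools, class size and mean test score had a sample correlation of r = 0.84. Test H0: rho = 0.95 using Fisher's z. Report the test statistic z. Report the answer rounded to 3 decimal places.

-2.864

Fisher z: atanh(0.84) = 1.221174, atanh(0.95) = 1.831781
z = (z_r − z_0)·√(n−3) = (1.221174 − 1.831781)·√22 = -0.610607 · 4.690416 = -2.864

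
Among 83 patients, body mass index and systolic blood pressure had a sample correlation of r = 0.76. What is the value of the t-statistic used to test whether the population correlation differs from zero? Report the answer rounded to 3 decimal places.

10.524

t = r·√(n−2) / √(1−r²) with r = 0.76, n = 83
  = 0.76·√81 / √(1 − 0.5776)
  = 0.76·9.000000 / 0.649923
  = 6.840000 / 0.649923 = 10.524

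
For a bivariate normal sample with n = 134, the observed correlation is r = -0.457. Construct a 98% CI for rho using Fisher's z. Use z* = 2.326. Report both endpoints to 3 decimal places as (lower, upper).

(-0.602, -0.282)

Fisher z: z_r = atanh(r) = ½·ln((1+(-0.457))/(1−(-0.457))) = -0.493513
SE(z) = 1/√(n−3) = 1/√131 = 0.087370
98% ⇒ z* = 2.326; margin = 2.326·0.087370 = 0.203223
CI on z-scale: (-0.696736, -0.290290)
Back-transform: tanh(-0.696736) = -0.602292, tanh(-0.290290) = -0.282402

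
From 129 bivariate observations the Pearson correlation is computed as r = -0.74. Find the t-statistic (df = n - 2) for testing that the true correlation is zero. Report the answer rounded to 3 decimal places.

t = r·√(n−2) / √(1−r²) with r = -0.74, n = 129
  = -0.74·√127 / √(1 − 0.5476)
  = -0.74·11.269428 / 0.672607
  = -8.339377 / 0.672607 = -12.399

-12.399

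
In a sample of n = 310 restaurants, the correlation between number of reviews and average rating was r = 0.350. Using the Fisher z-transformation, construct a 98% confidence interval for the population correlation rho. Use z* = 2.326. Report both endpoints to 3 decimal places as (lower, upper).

(0.229, 0.461)

z_r = atanh(0.350) = 0.365444;  SE = 1/√(n−3) = 1/√307 = 0.057073
z-limits: 0.365444 ± 2.326·0.057073 = 0.365444 ± 0.132752 = [0.232692, 0.498196]
ρ-limits: (tanh 0.232692, tanh 0.498196) = (0.229, 0.461)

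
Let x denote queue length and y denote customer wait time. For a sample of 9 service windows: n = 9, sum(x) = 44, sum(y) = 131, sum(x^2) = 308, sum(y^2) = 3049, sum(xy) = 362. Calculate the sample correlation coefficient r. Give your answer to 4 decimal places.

Numerator: nΣxy − (Σx)(Σy) = 9·362 − (44)(131) = -2506
Denominator: √[(nΣx²−(Σx)²)(nΣy²−(Σy)²)]
  nΣx²−(Σx)² = 9·308 − 1936 = 836;  nΣy²−(Σy)² = 9·3049 − 17161 = 10280
  √(836·10280) = √8594080 = 2931.5661
r = -2506 / 2931.5661 = -0.8548

-0.8548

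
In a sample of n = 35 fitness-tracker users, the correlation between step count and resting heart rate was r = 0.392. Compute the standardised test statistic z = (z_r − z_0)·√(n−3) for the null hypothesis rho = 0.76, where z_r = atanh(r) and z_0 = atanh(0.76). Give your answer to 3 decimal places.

-3.293

z_r = atanh(0.392) = 0.414161,  z_0 = atanh(0.76) = 0.996215
SE = 1/√(n−3) = 1/√32 = 0.176777
z = (z_r − z_0)/SE = (0.414161 − 0.996215) / 0.176777 = -0.582054 / 0.176777 = -3.293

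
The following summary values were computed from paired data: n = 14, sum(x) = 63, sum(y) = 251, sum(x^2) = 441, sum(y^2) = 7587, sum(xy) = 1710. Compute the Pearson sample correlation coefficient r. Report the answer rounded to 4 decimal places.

Numerator: nΣxy − (Σx)(Σy) = 14·1710 − (63)(251) = 8127
Denominator: √[(nΣx²−(Σx)²)(nΣy²−(Σy)²)]
  nΣx²−(Σx)² = 14·441 − 3969 = 2205;  nΣy²−(Σy)² = 14·7587 − 63001 = 43217
  √(2205·43217) = √95293485 = 9761.8382
r = 8127 / 9761.8382 = 0.8325

0.8325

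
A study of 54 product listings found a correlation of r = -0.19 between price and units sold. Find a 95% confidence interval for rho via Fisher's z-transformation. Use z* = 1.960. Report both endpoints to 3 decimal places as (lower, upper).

Fisher z: z_r = atanh(r) = ½·ln((1+(-0.19))/(1−(-0.19))) = -0.192337
SE(z) = 1/√(n−3) = 1/√51 = 0.140028
95% ⇒ z* = 1.960; margin = 1.960·0.140028 = 0.274455
CI on z-scale: (-0.466792, 0.082118)
Back-transform: tanh(-0.466792) = -0.435604, tanh(0.082118) = 0.081934

(-0.436, 0.082)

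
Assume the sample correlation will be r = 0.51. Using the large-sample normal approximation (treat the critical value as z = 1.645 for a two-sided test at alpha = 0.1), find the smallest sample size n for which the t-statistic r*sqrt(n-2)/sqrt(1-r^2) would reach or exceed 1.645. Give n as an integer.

10

r√(n−2)/√(1−r²) ≥ 1.645  ⇔  n−2 ≥ (1.645)²·(1−r²)/r²
(1−r²)/r² = (1−0.2601)/0.2601 = 2.8447
n ≥ 2 + 2.706025·2.8447 = 2 + 7.6978 = 9.6978
⌈9.6978⌉ = 10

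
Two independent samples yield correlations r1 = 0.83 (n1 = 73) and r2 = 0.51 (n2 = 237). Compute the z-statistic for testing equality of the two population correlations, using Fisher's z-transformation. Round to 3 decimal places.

z1 = atanh(0.83) = 1.188136,  z2 = atanh(0.51) = 0.562730
SE = √(1/(n1−3) + 1/(n2−3)) = √(1/70 + 1/234) = √(0.0142857 + 0.0042735) = √0.0185592 = 0.136232
z = (z1 − z2)/SE = (1.188136 − 0.562730) / 0.136232 = 0.625406 / 0.136232 = 4.591

4.591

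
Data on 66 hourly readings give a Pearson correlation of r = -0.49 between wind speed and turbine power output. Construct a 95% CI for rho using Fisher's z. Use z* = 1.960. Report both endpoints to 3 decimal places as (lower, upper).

(-0.654, -0.281)

z_r = atanh(-0.49) = -0.536060;  SE = 1/√(n−3) = 1/√63 = 0.125988
z-limits: -0.536060 ± 1.960·0.125988 = -0.536060 ± 0.246936 = [-0.782996, -0.289124]
ρ-limits: (tanh -0.782996, tanh -0.289124) = (-0.654, -0.281)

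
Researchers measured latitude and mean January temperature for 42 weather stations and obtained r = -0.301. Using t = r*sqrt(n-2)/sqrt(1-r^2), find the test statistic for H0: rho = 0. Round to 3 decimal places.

1 − r² = 1 − 0.090601 = 0.909399;  √(1−r²) = 0.953624
√(n−2) = √40 = 6.324555
t = r·√(n−2)/√(1−r²) = -0.301 · 6.324555 / 0.953624 = -1.996

-1.996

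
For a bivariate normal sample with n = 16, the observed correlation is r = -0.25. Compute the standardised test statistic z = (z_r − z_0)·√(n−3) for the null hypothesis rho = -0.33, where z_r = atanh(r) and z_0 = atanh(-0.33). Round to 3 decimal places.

0.315

z_r = atanh(-0.25) = -0.255413,  z_0 = atanh(-0.33) = -0.342828
SE = 1/√(n−3) = 1/√13 = 0.277350
z = (z_r − z_0)/SE = (-0.255413 − (-0.342828)) / 0.277350 = 0.087415 / 0.277350 = 0.315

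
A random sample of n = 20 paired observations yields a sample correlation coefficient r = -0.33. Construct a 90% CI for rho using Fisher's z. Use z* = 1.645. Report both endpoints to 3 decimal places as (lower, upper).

(-0.630, 0.056)

Fisher z: z_r = atanh(r) = ½·ln((1+(-0.33))/(1−(-0.33))) = -0.342828
SE(z) = 1/√(n−3) = 1/√17 = 0.242536
90% ⇒ z* = 1.645; margin = 1.645·0.242536 = 0.398972
CI on z-scale: (-0.741800, 0.056144)
Back-transform: tanh(-0.741800) = -0.630231, tanh(0.056144) = 0.056085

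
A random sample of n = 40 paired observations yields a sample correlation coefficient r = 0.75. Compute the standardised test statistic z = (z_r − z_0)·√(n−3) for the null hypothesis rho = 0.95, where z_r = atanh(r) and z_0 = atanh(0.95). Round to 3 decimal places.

-5.224

z_r = atanh(0.75) = 0.972955,  z_0 = atanh(0.95) = 1.831781
SE = 1/√(n−3) = 1/√37 = 0.164399
z = (z_r − z_0)/SE = (0.972955 − 1.831781) / 0.164399 = -0.858826 / 0.164399 = -5.224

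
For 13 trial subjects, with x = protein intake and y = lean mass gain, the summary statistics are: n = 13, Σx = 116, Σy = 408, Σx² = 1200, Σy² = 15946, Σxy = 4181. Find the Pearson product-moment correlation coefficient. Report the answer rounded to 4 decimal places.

0.7508

S_xy = nΣxy − ΣxΣy = 13·4181 − 116·408 = 54353 − 47328 = 7025
S_xx = nΣx² − (Σx)² = 13·1200 − 116² = 15600 − 13456 = 2144
S_yy = nΣy² − (Σy)² = 13·15946 − 408² = 207298 − 166464 = 40834
r = S_xy / √(S_xx·S_yy) = 7025 / √(2144·40834) = 7025 / √87548096 = 7025 / 9356.7140 = 0.7508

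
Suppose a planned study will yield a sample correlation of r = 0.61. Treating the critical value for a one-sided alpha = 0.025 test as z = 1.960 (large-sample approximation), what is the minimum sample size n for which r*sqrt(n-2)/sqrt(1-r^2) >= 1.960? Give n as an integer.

9

r√(n−2)/√(1−r²) ≥ 1.960  ⇔  n−2 ≥ (1.960)²·(1−r²)/r²
(1−r²)/r² = (1−0.3721)/0.3721 = 1.6874
n ≥ 2 + 3.8416·1.6874 = 2 + 6.4823 = 8.4823
⌈8.4823⌉ = 9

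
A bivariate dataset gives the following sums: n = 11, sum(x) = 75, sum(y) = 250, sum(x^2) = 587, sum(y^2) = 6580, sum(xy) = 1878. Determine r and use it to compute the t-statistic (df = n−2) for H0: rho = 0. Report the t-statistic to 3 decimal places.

Numerator: nΣxy − (Σx)(Σy) = 11·1878 − (75)(250) = 1908
Denominator: √[(nΣx²−(Σx)²)(nΣy²−(Σy)²)]
  nΣx²−(Σx)² = 11·587 − 5625 = 832;  nΣy²−(Σy)² = 11·6580 − 62500 = 9880
  √(832·9880) = √8220160 = 2867.0821
r = 1908 / 2867.0821 = 0.6655
t = r·√(n−2)/√(1−r²) = 0.6655·√9 / √(1−0.442890) = 1.996500 / 0.746398 = 2.675

2.675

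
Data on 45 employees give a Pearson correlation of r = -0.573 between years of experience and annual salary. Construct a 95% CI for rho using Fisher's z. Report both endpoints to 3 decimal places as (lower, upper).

Fisher z: z_r = atanh(r) = ½·ln((1+(-0.573))/(1−(-0.573))) = -0.651978
SE(z) = 1/√(n−3) = 1/√42 = 0.154303
95% ⇒ z* = 1.960; margin = 1.960·0.154303 = 0.302434
CI on z-scale: (-0.954412, -0.349544)
Back-transform: tanh(-0.954412) = -0.741774, tanh(-0.349544) = -0.335971

(-0.742, -0.336)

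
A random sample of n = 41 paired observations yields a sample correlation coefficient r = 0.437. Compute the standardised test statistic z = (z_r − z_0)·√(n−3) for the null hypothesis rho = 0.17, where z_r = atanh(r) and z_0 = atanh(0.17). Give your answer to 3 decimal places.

1.830

Fisher z: atanh(0.437) = 0.468517, atanh(0.17) = 0.171667
z = (z_r − z_0)·√(n−3) = (0.468517 − 0.171667)·√38 = 0.296850 · 6.164414 = 1.830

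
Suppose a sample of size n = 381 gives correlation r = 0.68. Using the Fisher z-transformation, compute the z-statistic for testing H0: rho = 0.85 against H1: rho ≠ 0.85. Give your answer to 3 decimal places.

-8.303

z_r = atanh(0.68) = 0.829114,  z_0 = atanh(0.85) = 1.256153
SE = 1/√(n−3) = 1/√378 = 0.051434
z = (z_r − z_0)/SE = (0.829114 − 1.256153) / 0.051434 = -0.427039 / 0.051434 = -8.303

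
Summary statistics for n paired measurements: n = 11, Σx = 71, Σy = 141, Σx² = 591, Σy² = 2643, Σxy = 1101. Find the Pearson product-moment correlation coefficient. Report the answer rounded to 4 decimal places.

Numerator: nΣxy − (Σx)(Σy) = 11·1101 − (71)(141) = 2100
Denominator: √[(nΣx²−(Σx)²)(nΣy²−(Σy)²)]
  nΣx²−(Σx)² = 11·591 − 5041 = 1460;  nΣy²−(Σy)² = 11·2643 − 19881 = 9192
  √(1460·9192) = √13420320 = 3663.3755
r = 2100 / 3663.3755 = 0.5732

0.5732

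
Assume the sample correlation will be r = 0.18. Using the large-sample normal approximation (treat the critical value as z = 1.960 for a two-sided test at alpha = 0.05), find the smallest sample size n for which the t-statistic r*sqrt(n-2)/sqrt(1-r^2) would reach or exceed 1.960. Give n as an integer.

Need r·√(n−2)/√(1−r²) ≥ 1.960
√(n−2) ≥ 1.960·√(1−0.0324) / 0.18 = 1.960·0.983667 / 0.18 = 10.7110
n−2 ≥ 114.7255  ⇒  n ≥ 116.7255
Smallest integer n = 117

117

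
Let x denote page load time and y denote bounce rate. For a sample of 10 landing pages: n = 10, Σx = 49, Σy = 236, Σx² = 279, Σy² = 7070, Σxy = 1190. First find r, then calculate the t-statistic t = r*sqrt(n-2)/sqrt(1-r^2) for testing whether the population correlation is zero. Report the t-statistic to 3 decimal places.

S_xy = nΣxy − ΣxΣy = 10·1190 − 49·236 = 11900 − 11564 = 336
S_xx = nΣx² − (Σx)² = 10·279 − 49² = 2790 − 2401 = 389
S_yy = nΣy² − (Σy)² = 10·7070 − 236² = 70700 − 55696 = 15004
r = S_xy / √(S_xx·S_yy) = 336 / √(389·15004) = 336 / √5836556 = 336 / 2415.8965 = 0.1391
t = r·√(n−2)/√(1−r²) = 0.1391·√8 / √(1−0.019349) = 0.393434 / 0.990278 = 0.397

0.397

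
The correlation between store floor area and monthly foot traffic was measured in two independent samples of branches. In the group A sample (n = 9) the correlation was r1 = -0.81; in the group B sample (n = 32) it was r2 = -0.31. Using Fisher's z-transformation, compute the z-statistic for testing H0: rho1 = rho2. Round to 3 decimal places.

z1 = atanh(-0.81) = -1.127029,  z2 = atanh(-0.31) = -0.320545
SE = √(1/(n1−3) + 1/(n2−3)) = √(1/6 + 1/29) = √(0.1666667 + 0.0344828) = √0.2011495 = 0.448497
z = (z1 − z2)/SE = (-1.127029 − (-0.320545)) / 0.448497 = -0.806484 / 0.448497 = -1.798

-1.798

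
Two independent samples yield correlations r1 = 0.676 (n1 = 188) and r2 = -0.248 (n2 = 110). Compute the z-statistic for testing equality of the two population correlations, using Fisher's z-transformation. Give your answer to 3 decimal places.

8.851

Fisher z-transforms: z1 = atanh(0.676) = 0.821711, z2 = atanh(-0.248) = -0.253281; difference d = 1.074992
Var(d) = 1/185 + 1/107 = 0.0054054 + 0.0093458 = 0.0147512
z = d/√Var(d) = 1.074992 / √0.0147512 = 1.074992 / 0.121455 = 8.851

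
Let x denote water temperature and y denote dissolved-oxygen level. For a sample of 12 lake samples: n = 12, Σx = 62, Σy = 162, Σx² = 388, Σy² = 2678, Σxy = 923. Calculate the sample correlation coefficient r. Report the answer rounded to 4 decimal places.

0.4718

S_xy = nΣxy − ΣxΣy = 12·923 − 62·162 = 11076 − 10044 = 1032
S_xx = nΣx² − (Σx)² = 12·388 − 62² = 4656 − 3844 = 812
S_yy = nΣy² − (Σy)² = 12·2678 − 162² = 32136 − 26244 = 5892
r = S_xy / √(S_xx·S_yy) = 1032 / √(812·5892) = 1032 / √4784304 = 1032 / 2187.3052 = 0.4718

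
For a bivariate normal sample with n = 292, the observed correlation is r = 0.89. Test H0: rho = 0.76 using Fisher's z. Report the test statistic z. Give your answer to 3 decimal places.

7.237

Fisher z: atanh(0.89) = 1.421926, atanh(0.76) = 0.996215
z = (z_r − z_0)·√(n−3) = (1.421926 − 0.996215)·√289 = 0.425711 · 17.000000 = 7.237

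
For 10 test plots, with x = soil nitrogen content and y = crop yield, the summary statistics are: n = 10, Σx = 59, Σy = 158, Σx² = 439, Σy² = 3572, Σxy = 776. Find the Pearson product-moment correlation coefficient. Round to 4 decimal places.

Numerator: nΣxy − (Σx)(Σy) = 10·776 − (59)(158) = -1562
Denominator: √[(nΣx²−(Σx)²)(nΣy²−(Σy)²)]
  nΣx²−(Σx)² = 10·439 − 3481 = 909;  nΣy²−(Σy)² = 10·3572 − 24964 = 10756
  √(909·10756) = √9777204 = 3126.8521
r = -1562 / 3126.8521 = -0.4995

-0.4995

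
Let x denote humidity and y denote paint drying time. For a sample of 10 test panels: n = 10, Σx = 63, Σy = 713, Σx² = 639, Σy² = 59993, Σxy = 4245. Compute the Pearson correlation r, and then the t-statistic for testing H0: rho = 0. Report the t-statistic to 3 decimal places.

-0.476

Numerator: nΣxy − (Σx)(Σy) = 10·4245 − (63)(713) = -2469
Denominator: √[(nΣx²−(Σx)²)(nΣy²−(Σy)²)]
  nΣx²−(Σx)² = 10·639 − 3969 = 2421;  nΣy²−(Σy)² = 10·59993 − 508369 = 91561
  √(2421·91561) = √221669181 = 14888.5587
r = -2469 / 14888.5587 = -0.1658
t = r·√(n−2)/√(1−r²) = -0.1658·√8 / √(1−0.027490) = -0.468953 / 0.986159 = -0.476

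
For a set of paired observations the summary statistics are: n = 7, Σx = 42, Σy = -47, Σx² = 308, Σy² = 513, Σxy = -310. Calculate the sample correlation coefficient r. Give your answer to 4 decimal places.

-0.2663

Numerator: nΣxy − (Σx)(Σy) = 7·(-310) − (42)(-47) = -196
Denominator: √[(nΣx²−(Σx)²)(nΣy²−(Σy)²)]
  nΣx²−(Σx)² = 7·308 − 1764 = 392;  nΣy²−(Σy)² = 7·513 − 2209 = 1382
  √(392·1382) = √541744 = 736.0326
r = -196 / 736.0326 = -0.2663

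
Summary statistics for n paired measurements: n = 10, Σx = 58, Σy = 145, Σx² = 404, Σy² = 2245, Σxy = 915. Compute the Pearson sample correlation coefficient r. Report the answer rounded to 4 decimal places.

0.7540

Numerator: nΣxy − (Σx)(Σy) = 10·915 − (58)(145) = 740
Denominator: √[(nΣx²−(Σx)²)(nΣy²−(Σy)²)]
  nΣx²−(Σx)² = 10·404 − 3364 = 676;  nΣy²−(Σy)² = 10·2245 − 21025 = 1425
  √(676·1425) = √963300 = 981.4785
r = 740 / 981.4785 = 0.7540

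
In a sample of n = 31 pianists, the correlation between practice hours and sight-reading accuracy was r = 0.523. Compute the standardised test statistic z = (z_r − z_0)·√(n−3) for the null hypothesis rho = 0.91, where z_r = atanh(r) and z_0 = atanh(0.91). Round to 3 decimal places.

-5.011

z_r = atanh(0.523) = 0.580460,  z_0 = atanh(0.91) = 1.527524
SE = 1/√(n−3) = 1/√28 = 0.188982
z = (z_r − z_0)/SE = (0.580460 − 1.527524) / 0.188982 = -0.947064 / 0.188982 = -5.011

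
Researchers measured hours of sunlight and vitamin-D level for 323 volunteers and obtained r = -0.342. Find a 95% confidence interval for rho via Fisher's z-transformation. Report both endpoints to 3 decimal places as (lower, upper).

(-0.435, -0.242)

Fisher z: z_r = atanh(r) = ½·ln((1+(-0.342))/(1−(-0.342))) = -0.356356
SE(z) = 1/√(n−3) = 1/√320 = 0.055902
95% ⇒ z* = 1.960; margin = 1.960·0.055902 = 0.109568
CI on z-scale: (-0.465924, -0.246788)
Back-transform: tanh(-0.465924) = -0.434900, tanh(-0.246788) = -0.241897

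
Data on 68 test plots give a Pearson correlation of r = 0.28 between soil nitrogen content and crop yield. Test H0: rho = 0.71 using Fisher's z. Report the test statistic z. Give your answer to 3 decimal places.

Fisher z: atanh(0.28) = 0.287682, atanh(0.71) = 0.887184
z = (z_r − z_0)·√(n−3) = (0.287682 − 0.887184)·√65 = -0.599502 · 8.062258 = -4.833

-4.833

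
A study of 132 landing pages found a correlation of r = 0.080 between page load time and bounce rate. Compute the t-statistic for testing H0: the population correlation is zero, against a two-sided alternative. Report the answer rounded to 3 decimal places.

0.915

1 − r² = 1 − 0.006400 = 0.993600;  √(1−r²) = 0.996795
√(n−2) = √130 = 11.401754
t = r·√(n−2)/√(1−r²) = 0.080 · 11.401754 / 0.996795 = 0.915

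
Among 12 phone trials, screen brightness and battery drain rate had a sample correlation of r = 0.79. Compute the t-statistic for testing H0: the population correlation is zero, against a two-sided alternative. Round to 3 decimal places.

1 − r² = 1 − 0.6241 = 0.3759;  √(1−r²) = 0.613107
√(n−2) = √10 = 3.162278
t = r·√(n−2)/√(1−r²) = 0.79 · 3.162278 / 0.613107 = 4.075

4.075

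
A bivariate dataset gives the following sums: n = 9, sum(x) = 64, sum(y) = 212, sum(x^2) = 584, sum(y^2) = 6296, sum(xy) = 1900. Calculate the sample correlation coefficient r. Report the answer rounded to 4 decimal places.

0.9579

Numerator: nΣxy − (Σx)(Σy) = 9·1900 − (64)(212) = 3532
Denominator: √[(nΣx²−(Σx)²)(nΣy²−(Σy)²)]
  nΣx²−(Σx)² = 9·584 − 4096 = 1160;  nΣy²−(Σy)² = 9·6296 − 44944 = 11720
  √(1160·11720) = √13595200 = 3687.1669
r = 3532 / 3687.1669 = 0.9579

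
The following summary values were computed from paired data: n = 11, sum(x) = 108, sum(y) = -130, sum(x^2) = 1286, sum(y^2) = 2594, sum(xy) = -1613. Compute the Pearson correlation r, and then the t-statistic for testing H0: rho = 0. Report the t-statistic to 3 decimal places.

-2.853

Numerator: nΣxy − (Σx)(Σy) = 11·(-1613) − (108)(-130) = -3703
Denominator: √[(nΣx²−(Σx)²)(nΣy²−(Σy)²)]
  nΣx²−(Σx)² = 11·1286 − 11664 = 2482;  nΣy²−(Σy)² = 11·2594 − 16900 = 11634
  √(2482·11634) = √28875588 = 5373.6010
r = -3703 / 5373.6010 = -0.6891
t = r·√(n−2)/√(1−r²) = -0.6891·√9 / √(1−0.474859) = -2.067300 / 0.724666 = -2.853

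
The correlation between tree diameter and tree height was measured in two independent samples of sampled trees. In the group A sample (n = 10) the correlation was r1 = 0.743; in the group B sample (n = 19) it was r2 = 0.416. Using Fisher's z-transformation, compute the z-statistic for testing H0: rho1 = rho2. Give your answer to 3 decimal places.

1.135

z1 = atanh(0.743) = 0.957143,  z2 = atanh(0.416) = 0.442845
SE = √(1/(n1−3) + 1/(n2−3)) = √(1/7 + 1/16) = √(0.1428571 + 0.0625000) = √0.2053571 = 0.453163
z = (z1 − z2)/SE = (0.957143 − 0.442845) / 0.453163 = 0.514298 / 0.453163 = 1.135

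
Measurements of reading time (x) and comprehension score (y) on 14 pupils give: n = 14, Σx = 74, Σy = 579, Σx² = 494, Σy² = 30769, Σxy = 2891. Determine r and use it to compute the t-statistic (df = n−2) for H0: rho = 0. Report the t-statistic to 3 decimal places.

Numerator: nΣxy − (Σx)(Σy) = 14·2891 − (74)(579) = -2372
Denominator: √[(nΣx²−(Σx)²)(nΣy²−(Σy)²)]
  nΣx²−(Σx)² = 14·494 − 5476 = 1440;  nΣy²−(Σy)² = 14·30769 − 335241 = 95525
  √(1440·95525) = √137556000 = 11728.4270
r = -2372 / 11728.4270 = -0.2022
t = r·√(n−2)/√(1−r²) = -0.2022·√12 / √(1−0.040885) = -0.700441 / 0.979344 = -0.715

-0.715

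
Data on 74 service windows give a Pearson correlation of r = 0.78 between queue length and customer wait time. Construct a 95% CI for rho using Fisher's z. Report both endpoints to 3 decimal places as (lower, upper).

Fisher z: z_r = atanh(r) = ½·ln((1+0.78)/(1−0.78)) = 1.045371
SE(z) = 1/√(n−3) = 1/√71 = 0.118678
95% ⇒ z* = 1.960; margin = 1.960·0.118678 = 0.232609
CI on z-scale: (0.812762, 1.277980)
Back-transform: tanh(0.812762) = 0.671111, tanh(1.277980) = 0.855946

(0.671, 0.856)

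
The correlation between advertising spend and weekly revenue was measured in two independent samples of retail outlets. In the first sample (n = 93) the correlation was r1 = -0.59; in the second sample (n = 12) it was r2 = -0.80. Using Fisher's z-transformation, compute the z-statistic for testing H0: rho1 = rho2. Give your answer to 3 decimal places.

1.204

z1 = atanh(-0.59) = -0.677666,  z2 = atanh(-0.80) = -1.098612
SE = √(1/(n1−3) + 1/(n2−3)) = √(1/90 + 1/9) = √(0.0111111 + 0.1111111) = √0.1222222 = 0.349603
z = (z1 − z2)/SE = (-0.677666 − (-1.098612)) / 0.349603 = 0.420946 / 0.349603 = 1.204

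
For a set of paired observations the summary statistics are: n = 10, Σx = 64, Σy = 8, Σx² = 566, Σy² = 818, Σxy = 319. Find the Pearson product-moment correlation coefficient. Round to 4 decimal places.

S_xy = nΣxy − ΣxΣy = 10·319 − 64·8 = 3190 − 512 = 2678
S_xx = nΣx² − (Σx)² = 10·566 − 64² = 5660 − 4096 = 1564
S_yy = nΣy² − (Σy)² = 10·818 − 8² = 8180 − 64 = 8116
r = S_xy / √(S_xx·S_yy) = 2678 / √(1564·8116) = 2678 / √12693424 = 2678 / 3562.7832 = 0.7517

0.7517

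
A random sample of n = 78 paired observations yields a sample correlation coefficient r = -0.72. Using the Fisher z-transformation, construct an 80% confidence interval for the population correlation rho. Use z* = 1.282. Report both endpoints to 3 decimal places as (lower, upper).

(-0.784, -0.641)

Fisher z: z_r = atanh(r) = ½·ln((1+(-0.72))/(1−(-0.72))) = -0.907645
SE(z) = 1/√(n−3) = 1/√75 = 0.115470
80% ⇒ z* = 1.282; margin = 1.282·0.115470 = 0.148033
CI on z-scale: (-1.055678, -0.759612)
Back-transform: tanh(-1.055678) = -0.784004, tanh(-0.759612) = -0.640848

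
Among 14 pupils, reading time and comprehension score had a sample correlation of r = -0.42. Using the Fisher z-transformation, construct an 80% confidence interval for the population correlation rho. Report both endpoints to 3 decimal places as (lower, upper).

(-0.683, -0.061)

Fisher z: z_r = atanh(r) = ½·ln((1+(-0.42))/(1−(-0.42))) = -0.447692
SE(z) = 1/√(n−3) = 1/√11 = 0.301511
80% ⇒ z* = 1.282; margin = 1.282·0.301511 = 0.386537
CI on z-scale: (-0.834229, -0.061155)
Back-transform: tanh(-0.834229) = -0.682740, tanh(-0.061155) = -0.061079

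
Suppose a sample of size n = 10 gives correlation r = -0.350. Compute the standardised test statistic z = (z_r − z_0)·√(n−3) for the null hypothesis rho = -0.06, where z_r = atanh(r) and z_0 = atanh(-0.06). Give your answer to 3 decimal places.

-0.808

Fisher z: atanh(-0.350) = -0.365444, atanh(-0.06) = -0.060072
z = (z_r − z_0)·√(n−3) = (-0.365444 − (-0.060072))·√7 = -0.305372 · 2.645751 = -0.808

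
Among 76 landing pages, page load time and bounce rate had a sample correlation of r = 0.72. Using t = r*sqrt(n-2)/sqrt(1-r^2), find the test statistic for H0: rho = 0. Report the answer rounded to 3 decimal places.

8.925

t = r·√(n−2) / √(1−r²) with r = 0.72, n = 76
  = 0.72·√74 / √(1 − 0.5184)
  = 0.72·8.602325 / 0.693974
  = 6.193674 / 0.693974 = 8.925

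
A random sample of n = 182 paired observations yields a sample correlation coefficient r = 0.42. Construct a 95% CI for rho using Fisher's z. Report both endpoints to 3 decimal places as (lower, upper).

Fisher z: z_r = atanh(r) = ½·ln((1+0.42)/(1−0.42)) = 0.447692
SE(z) = 1/√(n−3) = 1/√179 = 0.074744
95% ⇒ z* = 1.960; margin = 1.960·0.074744 = 0.146498
CI on z-scale: (0.301194, 0.594190)
Back-transform: tanh(0.301194) = 0.292405, tanh(0.594190) = 0.532902

(0.292, 0.533)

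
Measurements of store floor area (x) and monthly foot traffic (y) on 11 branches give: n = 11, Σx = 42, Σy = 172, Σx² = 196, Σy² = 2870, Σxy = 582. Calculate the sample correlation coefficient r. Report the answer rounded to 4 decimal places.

S_xy = nΣxy − ΣxΣy = 11·582 − 42·172 = 6402 − 7224 = -822
S_xx = nΣx² − (Σx)² = 11·196 − 42² = 2156 − 1764 = 392
S_yy = nΣy² − (Σy)² = 11·2870 − 172² = 31570 − 29584 = 1986
r = S_xy / √(S_xx·S_yy) = -822 / √(392·1986) = -822 / √778512 = -822 / 882.3333 = -0.9316

-0.9316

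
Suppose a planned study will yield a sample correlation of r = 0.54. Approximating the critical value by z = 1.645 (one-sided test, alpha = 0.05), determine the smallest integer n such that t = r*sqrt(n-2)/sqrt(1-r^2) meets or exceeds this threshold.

Need r·√(n−2)/√(1−r²) ≥ 1.645
√(n−2) ≥ 1.645·√(1−0.2916) / 0.54 = 1.645·0.841665 / 0.54 = 2.5640
n−2 ≥ 6.5741  ⇒  n ≥ 8.5741
Smallest integer n = 9

9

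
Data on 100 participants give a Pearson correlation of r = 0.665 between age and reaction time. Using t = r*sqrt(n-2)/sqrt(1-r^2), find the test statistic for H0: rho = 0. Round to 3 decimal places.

t = r·√(n−2) / √(1−r²) with r = 0.665, n = 100
  = 0.665·√98 / √(1 − 0.442225)
  = 0.665·9.899495 / 0.746843
  = 6.583164 / 0.746843 = 8.815

8.815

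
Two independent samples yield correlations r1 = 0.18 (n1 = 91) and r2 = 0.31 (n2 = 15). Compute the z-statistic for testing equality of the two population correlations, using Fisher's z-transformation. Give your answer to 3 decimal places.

Fisher z-transforms: z1 = atanh(0.18) = 0.181983, z2 = atanh(0.31) = 0.320545; difference d = -0.138562
Var(d) = 1/88 + 1/12 = 0.0113636 + 0.0833333 = 0.0946969
z = d/√Var(d) = -0.138562 / √0.0946969 = -0.138562 / 0.307729 = -0.450

-0.450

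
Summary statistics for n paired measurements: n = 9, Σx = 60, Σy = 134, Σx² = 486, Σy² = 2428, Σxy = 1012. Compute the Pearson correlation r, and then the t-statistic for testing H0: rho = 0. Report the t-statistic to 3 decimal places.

Numerator: nΣxy − (Σx)(Σy) = 9·1012 − (60)(134) = 1068
Denominator: √[(nΣx²−(Σx)²)(nΣy²−(Σy)²)]
  nΣx²−(Σx)² = 9·486 − 3600 = 774;  nΣy²−(Σy)² = 9·2428 − 17956 = 3896
  √(774·3896) = √3015504 = 1736.5207
r = 1068 / 1736.5207 = 0.6150
t = r·√(n−2)/√(1−r²) = 0.6150·√7 / √(1−0.378225) = 1.627137 / 0.788527 = 2.064

2.064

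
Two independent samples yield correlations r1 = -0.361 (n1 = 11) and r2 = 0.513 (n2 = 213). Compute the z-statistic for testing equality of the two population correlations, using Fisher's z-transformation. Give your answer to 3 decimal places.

-2.623

z1 = atanh(-0.361) = -0.378035,  z2 = atanh(0.513) = 0.566793
SE = √(1/(n1−3) + 1/(n2−3)) = √(1/8 + 1/210) = √(0.1250000 + 0.0047619) = √0.1297619 = 0.360225
z = (z1 − z2)/SE = (-0.378035 − 0.566793) / 0.360225 = -0.944828 / 0.360225 = -2.623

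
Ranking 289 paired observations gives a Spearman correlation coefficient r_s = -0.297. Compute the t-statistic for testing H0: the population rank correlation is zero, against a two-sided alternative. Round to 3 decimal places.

-5.269

1 − r_s² = 1 − 0.088209 = 0.911791;  √(1−r_s²) = 0.954877
√(n−2) = √287 = 16.941074
t = r_s·√(n−2)/√(1−r_s²) = -0.297 · 16.941074 / 0.954877 = -5.269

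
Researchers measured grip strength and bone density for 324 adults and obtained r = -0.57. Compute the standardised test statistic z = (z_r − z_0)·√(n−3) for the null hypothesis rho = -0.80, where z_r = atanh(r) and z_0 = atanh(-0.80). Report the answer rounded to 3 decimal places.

Fisher z: atanh(-0.57) = -0.647523, atanh(-0.80) = -1.098612
z = (z_r − z_0)·√(n−3) = (-0.647523 − (-1.098612))·√321 = 0.451089 · 17.916473 = 8.082

8.082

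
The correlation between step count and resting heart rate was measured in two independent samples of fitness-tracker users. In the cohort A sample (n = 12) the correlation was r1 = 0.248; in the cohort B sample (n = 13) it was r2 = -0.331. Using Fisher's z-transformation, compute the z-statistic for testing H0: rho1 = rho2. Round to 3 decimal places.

Fisher z-transforms: z1 = atanh(0.248) = 0.253281, z2 = atanh(-0.331) = -0.343951; difference d = 0.597232
Var(d) = 1/9 + 1/10 = 0.1111111 + 0.1000000 = 0.2111111
z = d/√Var(d) = 0.597232 / √0.2111111 = 0.597232 / 0.459468 = 1.300

1.300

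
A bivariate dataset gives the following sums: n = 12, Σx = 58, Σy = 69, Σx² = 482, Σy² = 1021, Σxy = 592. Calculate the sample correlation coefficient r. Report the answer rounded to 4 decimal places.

0.7286

S_xy = nΣxy − ΣxΣy = 12·592 − 58·69 = 7104 − 4002 = 3102
S_xx = nΣx² − (Σx)² = 12·482 − 58² = 5784 − 3364 = 2420
S_yy = nΣy² − (Σy)² = 12·1021 − 69² = 12252 − 4761 = 7491
r = S_xy / √(S_xx·S_yy) = 3102 / √(2420·7491) = 3102 / √18128220 = 3102 / 4257.7247 = 0.7286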